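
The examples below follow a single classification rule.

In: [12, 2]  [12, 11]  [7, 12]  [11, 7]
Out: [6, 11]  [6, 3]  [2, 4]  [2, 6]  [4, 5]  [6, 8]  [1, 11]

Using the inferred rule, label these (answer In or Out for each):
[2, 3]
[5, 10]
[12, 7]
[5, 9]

Out, Out, In, Out

The simplest hypothesis consistent with all the labels is: first ≥ 7.
Out: [2, 3], since first 2. Out: [5, 10], since first 5. In: [12, 7], since first 12. Out: [5, 9], since first 5.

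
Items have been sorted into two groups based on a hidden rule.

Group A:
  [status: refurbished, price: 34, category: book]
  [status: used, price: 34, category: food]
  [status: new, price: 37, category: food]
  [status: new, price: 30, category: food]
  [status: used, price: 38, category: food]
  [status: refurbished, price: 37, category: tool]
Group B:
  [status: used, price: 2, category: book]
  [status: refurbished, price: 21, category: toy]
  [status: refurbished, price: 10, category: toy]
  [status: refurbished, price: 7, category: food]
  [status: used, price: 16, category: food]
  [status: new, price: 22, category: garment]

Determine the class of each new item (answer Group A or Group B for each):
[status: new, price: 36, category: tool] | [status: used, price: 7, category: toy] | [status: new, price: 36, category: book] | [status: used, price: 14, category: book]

The common property of the 'Group A' items is: price ≥ 30. No 'Group B' item has it.
[status: new, price: 36, category: tool] → price = 36 → Group A. [status: used, price: 7, category: toy] → price = 7 → Group B. [status: new, price: 36, category: book] → price = 36 → Group A. [status: used, price: 14, category: book] → price = 14 → Group B.

Group A, Group B, Group A, Group B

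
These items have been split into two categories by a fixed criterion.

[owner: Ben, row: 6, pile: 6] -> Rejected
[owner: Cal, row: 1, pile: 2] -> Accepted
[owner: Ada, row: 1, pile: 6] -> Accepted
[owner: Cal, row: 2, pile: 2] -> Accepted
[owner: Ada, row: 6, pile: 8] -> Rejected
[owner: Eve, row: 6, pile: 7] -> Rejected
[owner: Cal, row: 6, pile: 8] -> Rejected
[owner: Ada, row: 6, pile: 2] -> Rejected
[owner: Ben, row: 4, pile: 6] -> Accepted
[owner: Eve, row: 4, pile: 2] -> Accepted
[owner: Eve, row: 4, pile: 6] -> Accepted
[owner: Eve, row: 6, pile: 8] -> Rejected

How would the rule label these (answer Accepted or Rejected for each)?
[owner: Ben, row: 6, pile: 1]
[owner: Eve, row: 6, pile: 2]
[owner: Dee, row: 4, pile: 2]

The simplest hypothesis consistent with all the labels is: row ≤ 4.

Rejected, Rejected, Accepted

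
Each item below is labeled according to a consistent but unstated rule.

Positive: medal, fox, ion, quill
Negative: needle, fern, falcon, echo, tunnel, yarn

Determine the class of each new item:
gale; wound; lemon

All 'Positive' examples share one property — odd length — and every 'Negative' example lacks it.
gale: length 4, fails the rule → Negative. wound: length 5, passes → Positive. lemon: length 5, passes → Positive.

Negative, Positive, Positive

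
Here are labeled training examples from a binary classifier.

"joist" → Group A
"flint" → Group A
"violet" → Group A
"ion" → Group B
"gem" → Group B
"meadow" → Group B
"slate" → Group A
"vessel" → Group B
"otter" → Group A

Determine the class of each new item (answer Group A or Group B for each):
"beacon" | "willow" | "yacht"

Looking at the examples, the only property every 'Group A' case has and every 'Group B' case lacks is: contains 't'.
"beacon" → no 't' → Group B. "willow" → no 't' → Group B. "yacht" → has 't' → Group A.

Group B, Group B, Group A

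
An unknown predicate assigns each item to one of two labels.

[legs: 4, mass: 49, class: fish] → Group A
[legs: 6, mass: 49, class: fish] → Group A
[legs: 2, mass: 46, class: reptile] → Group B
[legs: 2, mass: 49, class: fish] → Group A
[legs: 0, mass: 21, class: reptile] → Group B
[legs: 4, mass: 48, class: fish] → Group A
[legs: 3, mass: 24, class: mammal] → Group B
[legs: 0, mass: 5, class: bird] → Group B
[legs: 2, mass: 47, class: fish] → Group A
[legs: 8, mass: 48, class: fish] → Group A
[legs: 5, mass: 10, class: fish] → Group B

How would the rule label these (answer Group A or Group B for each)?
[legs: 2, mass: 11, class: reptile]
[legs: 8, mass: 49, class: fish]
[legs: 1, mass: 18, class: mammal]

Group B, Group A, Group B

The classifier is using: mass ≥ 47.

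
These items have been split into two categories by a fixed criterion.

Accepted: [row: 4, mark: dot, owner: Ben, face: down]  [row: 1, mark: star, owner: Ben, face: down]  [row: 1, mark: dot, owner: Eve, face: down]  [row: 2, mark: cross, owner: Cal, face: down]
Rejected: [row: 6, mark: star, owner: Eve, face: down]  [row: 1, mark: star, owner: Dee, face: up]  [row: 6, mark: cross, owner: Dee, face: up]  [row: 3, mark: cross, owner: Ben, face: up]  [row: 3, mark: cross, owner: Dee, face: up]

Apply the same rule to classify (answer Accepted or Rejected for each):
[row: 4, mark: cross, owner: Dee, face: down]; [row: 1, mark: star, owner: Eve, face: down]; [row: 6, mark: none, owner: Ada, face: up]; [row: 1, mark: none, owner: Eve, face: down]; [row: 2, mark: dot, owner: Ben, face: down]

Accepted, Accepted, Rejected, Accepted, Accepted

The rule appears to be: face is down AND row ≤ 4.
[row: 4, mark: cross, owner: Dee, face: down] → face is down, row = 4 → Accepted.
[row: 1, mark: star, owner: Eve, face: down] → face is down, row = 1 → Accepted.
[row: 6, mark: none, owner: Ada, face: up] → face is up, row = 6 → Rejected.
[row: 1, mark: none, owner: Eve, face: down] → face is down, row = 1 → Accepted.
[row: 2, mark: dot, owner: Ben, face: down] → face is down, row = 2 → Accepted.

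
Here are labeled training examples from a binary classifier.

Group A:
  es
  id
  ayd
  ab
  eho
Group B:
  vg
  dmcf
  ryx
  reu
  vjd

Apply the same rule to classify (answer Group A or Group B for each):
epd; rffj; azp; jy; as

Comparing the two groups points to one rule — starts with a vowel.
epd: starts with 'e' — meets the rule, so Group A.
rffj: starts with 'r' — does not satisfy this, so Group B.
azp: starts with 'a' — meets the rule, so Group A.
jy: starts with 'j' — does not satisfy this, so Group B.
as: starts with 'a' — meets the rule, so Group A.

Group A, Group B, Group A, Group B, Group A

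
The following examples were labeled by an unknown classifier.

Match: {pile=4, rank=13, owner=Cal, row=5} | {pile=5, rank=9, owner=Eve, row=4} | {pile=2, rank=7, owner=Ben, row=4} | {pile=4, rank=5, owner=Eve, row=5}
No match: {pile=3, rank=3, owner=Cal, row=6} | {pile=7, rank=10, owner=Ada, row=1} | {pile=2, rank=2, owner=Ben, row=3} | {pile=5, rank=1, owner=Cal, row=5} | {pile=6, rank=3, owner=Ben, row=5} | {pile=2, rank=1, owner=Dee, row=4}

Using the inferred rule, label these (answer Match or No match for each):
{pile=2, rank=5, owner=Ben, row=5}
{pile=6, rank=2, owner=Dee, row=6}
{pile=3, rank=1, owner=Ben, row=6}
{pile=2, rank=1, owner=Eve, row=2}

Match, No match, No match, No match

A rule that fits every label: rank ≥ 5 AND row ≥ 3 — true of each 'Match' example, false of each 'No match' one.
{pile=2, rank=5, owner=Ben, row=5}: rank = 5, row = 5, fits → Match.
{pile=6, rank=2, owner=Dee, row=6}: rank = 2, row = 6, doesn't match → No match.
{pile=3, rank=1, owner=Ben, row=6}: rank = 1, row = 6, doesn't match → No match.
{pile=2, rank=1, owner=Eve, row=2}: rank = 1, row = 2, doesn't match → No match.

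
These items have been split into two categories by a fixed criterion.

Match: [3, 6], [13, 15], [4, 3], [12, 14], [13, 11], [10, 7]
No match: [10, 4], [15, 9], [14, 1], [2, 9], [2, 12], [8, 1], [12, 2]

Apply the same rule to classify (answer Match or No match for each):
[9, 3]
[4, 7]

No match, Match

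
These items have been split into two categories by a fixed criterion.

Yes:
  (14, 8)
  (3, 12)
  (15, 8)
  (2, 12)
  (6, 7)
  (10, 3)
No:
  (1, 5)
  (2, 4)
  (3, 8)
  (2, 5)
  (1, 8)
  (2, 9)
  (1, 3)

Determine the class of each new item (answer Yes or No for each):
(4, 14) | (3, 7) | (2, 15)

Every 'Yes' example satisfies: sum ≥ 13. None of the 'No' examples do.
(4, 14): 4+14 = 18, checks out → Yes.
(3, 7): 3+7 = 10, doesn't match → No.
(2, 15): 2+15 = 17, checks out → Yes.

Yes, No, Yes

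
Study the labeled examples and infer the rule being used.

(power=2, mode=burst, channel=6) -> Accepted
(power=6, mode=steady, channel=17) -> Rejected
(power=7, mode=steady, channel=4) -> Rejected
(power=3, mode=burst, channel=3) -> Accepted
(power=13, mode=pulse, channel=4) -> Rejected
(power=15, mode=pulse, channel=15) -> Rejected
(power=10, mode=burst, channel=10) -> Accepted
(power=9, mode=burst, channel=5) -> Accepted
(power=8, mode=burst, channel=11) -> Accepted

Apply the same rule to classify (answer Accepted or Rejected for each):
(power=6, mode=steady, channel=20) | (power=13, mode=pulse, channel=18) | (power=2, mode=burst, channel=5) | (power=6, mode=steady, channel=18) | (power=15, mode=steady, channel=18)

Every 'Accepted' example satisfies: mode is burst. None of the 'Rejected' examples do.
(power=6, mode=steady, channel=20): mode is steady — does not satisfy this, so Rejected.
(power=13, mode=pulse, channel=18): mode is pulse — does not satisfy this, so Rejected.
(power=2, mode=burst, channel=5): mode is burst — satisfies this, so Accepted.
(power=6, mode=steady, channel=18): mode is steady — does not satisfy this, so Rejected.
(power=15, mode=steady, channel=18): mode is steady — does not satisfy this, so Rejected.

Rejected, Rejected, Accepted, Rejected, Rejected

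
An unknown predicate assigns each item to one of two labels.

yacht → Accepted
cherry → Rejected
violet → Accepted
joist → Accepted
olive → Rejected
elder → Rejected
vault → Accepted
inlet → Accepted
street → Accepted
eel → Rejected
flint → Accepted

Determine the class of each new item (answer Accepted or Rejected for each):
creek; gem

Rejected, Rejected

The classifier is using: contains 't'.
Rejected: creek, since no 't'. Rejected: gem, since no 't'.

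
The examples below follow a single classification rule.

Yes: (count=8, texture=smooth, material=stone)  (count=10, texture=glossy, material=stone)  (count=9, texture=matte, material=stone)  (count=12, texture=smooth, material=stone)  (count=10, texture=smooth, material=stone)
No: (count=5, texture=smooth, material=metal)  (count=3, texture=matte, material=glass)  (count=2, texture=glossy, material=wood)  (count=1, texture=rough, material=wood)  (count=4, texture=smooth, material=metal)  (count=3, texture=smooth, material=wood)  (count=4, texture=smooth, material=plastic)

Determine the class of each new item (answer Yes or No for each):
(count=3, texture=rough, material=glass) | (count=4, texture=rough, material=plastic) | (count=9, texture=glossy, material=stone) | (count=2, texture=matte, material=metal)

One predicate separates the groups cleanly: material is stone.
No: (count=3, texture=rough, material=glass), since material is glass.
No: (count=4, texture=rough, material=plastic), since material is plastic.
Yes: (count=9, texture=glossy, material=stone), since material is stone.
No: (count=2, texture=matte, material=metal), since material is metal.

No, No, Yes, No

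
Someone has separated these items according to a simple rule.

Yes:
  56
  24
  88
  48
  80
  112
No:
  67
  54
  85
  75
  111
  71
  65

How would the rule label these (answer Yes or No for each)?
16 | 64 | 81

Rule: multiple of 4. This holds for each 'Yes' example and fails for each 'No' one.

Yes, Yes, No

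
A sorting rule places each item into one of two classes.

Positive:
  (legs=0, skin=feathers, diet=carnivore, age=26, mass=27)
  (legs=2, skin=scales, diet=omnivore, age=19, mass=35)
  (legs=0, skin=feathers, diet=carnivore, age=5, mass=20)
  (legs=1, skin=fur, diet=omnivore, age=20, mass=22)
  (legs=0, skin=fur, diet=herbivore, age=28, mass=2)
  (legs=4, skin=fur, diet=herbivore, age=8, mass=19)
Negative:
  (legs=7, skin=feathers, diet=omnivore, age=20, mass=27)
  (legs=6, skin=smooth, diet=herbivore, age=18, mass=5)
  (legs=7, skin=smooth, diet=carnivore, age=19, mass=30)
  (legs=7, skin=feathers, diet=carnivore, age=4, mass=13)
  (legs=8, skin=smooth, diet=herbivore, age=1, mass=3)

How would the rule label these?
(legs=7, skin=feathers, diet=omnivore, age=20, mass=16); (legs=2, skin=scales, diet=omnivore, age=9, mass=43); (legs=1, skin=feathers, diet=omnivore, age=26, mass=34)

Negative, Positive, Positive

Rule: legs ≤ 4. This holds for each 'Positive' example and fails for each 'Negative' one.
Negative: (legs=7, skin=feathers, diet=omnivore, age=20, mass=16), since legs = 7.
Positive: (legs=2, skin=scales, diet=omnivore, age=9, mass=43), since legs = 2.
Positive: (legs=1, skin=feathers, diet=omnivore, age=26, mass=34), since legs = 1.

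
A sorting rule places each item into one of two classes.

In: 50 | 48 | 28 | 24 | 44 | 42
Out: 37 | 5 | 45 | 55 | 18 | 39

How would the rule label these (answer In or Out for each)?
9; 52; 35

The distinguishing property — even AND at least 24 — holds for all the 'In' cases and none of the 'Out' cases.

Out, In, Out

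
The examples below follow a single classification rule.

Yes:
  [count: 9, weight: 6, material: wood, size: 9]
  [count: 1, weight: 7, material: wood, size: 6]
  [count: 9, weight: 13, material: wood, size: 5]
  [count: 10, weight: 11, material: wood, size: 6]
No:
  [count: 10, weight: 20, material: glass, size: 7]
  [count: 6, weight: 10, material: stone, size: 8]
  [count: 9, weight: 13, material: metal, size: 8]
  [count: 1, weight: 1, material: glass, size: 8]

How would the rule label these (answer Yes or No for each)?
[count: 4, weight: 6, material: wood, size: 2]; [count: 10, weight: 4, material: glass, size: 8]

Yes, No

A rule that fits every label: material is wood — true of each 'Yes' example, false of each 'No' one.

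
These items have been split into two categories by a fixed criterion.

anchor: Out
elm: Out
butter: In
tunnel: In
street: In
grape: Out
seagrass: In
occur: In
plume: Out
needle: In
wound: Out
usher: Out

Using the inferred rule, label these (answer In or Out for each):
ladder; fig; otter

In, Out, In

The pattern is that an item is 'In' exactly when: has a double letter.
ladder: 'dd' doubled, passes → In.
fig: no doubled letter, doesn't qualify → Out.
otter: 'tt' doubled, passes → In.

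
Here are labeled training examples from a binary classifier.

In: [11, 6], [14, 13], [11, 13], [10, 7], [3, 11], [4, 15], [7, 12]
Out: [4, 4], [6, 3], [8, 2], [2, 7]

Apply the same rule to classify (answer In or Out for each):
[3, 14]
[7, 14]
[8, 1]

The simplest hypothesis consistent with all the labels is: sum ≥ 14.

In, In, Out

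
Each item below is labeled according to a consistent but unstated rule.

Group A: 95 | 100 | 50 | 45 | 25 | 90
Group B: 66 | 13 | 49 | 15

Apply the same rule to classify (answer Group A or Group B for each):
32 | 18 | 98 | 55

Group B, Group B, Group B, Group A

Every 'Group A' example satisfies: multiple of 5 AND at least 25. None of the 'Group B' examples do.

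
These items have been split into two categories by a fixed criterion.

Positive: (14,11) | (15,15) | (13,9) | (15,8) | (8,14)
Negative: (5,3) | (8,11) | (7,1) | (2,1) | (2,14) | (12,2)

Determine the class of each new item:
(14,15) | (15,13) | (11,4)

Positive, Positive, Negative

The pattern is that an item is 'Positive' exactly when: sum ≥ 22.
Positive: (14,15), since 14+15 = 29. Positive: (15,13), since 15+13 = 28. Negative: (11,4), since 11+4 = 15.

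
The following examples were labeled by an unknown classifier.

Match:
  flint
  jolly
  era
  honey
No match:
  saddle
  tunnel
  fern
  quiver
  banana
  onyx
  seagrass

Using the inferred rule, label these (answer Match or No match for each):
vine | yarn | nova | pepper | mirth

Checking candidate rules against both groups, what survives is: odd length.
vine — length 4, hence No match. yarn — length 4, hence No match. nova — length 4, hence No match. pepper — length 6, hence No match. mirth — length 5, hence Match.

No match, No match, No match, No match, Match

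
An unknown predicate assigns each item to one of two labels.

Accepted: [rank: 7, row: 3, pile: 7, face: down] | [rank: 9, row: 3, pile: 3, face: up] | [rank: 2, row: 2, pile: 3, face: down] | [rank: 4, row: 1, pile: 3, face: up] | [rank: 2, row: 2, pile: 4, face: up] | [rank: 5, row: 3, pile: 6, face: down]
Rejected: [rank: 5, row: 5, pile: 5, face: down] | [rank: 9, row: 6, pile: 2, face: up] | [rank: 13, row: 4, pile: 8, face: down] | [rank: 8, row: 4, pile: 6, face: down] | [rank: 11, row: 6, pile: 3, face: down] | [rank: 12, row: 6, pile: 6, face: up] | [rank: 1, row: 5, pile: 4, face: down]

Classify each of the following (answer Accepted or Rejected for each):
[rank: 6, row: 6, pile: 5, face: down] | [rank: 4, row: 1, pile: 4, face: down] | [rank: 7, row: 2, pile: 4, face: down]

The pattern is that an item is 'Accepted' exactly when: row ≤ 3.
[rank: 6, row: 6, pile: 5, face: down]: row = 6, does not satisfy this → Rejected.
[rank: 4, row: 1, pile: 4, face: down]: row = 1, has this property → Accepted.
[rank: 7, row: 2, pile: 4, face: down]: row = 2, has this property → Accepted.

Rejected, Accepted, Accepted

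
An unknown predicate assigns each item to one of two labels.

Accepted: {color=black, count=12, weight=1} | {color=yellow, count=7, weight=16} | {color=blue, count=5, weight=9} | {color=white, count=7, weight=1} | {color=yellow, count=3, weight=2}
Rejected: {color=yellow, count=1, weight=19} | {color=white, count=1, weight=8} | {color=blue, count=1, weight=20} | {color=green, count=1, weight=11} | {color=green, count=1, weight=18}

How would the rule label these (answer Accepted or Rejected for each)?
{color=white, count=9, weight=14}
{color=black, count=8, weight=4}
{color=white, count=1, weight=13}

The pattern is that an item is 'Accepted' exactly when: count ≥ 3.
{color=white, count=9, weight=14}: count = 9 — fits, so Accepted. {color=black, count=8, weight=4}: count = 8 — fits, so Accepted. {color=white, count=1, weight=13}: count = 1 — lacks this property, so Rejected.

Accepted, Accepted, Rejected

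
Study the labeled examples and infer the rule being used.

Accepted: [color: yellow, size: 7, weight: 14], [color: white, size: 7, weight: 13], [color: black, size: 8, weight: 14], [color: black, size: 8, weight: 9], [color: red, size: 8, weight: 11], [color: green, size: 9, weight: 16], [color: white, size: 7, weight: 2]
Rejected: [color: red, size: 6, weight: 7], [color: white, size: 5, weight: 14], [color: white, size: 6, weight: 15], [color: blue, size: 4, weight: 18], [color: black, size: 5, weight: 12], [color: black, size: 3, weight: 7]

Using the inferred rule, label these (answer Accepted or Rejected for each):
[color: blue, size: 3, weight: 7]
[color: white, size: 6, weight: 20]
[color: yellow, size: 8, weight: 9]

The classifier is using: size ≥ 7.
[color: blue, size: 3, weight: 7] — size = 3, hence Rejected.
[color: white, size: 6, weight: 20] — size = 6, hence Rejected.
[color: yellow, size: 8, weight: 9] — size = 8, hence Accepted.

Rejected, Rejected, Accepted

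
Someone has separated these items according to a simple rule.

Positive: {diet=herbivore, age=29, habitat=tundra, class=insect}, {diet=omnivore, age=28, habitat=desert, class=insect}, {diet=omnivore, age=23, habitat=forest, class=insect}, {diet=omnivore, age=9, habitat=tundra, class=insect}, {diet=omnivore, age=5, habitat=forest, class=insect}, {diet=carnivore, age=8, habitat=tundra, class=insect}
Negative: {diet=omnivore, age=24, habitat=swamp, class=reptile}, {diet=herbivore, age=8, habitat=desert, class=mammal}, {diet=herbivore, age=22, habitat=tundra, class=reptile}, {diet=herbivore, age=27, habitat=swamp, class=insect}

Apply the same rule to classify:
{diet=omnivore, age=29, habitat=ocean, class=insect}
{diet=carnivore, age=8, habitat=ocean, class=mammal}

'Positive' ⟺ class is insect AND age ≠ 27.
{diet=omnivore, age=29, habitat=ocean, class=insect}: class is insect, age = 29, has this property → Positive.
{diet=carnivore, age=8, habitat=ocean, class=mammal}: class is mammal, age = 8, fails the rule → Negative.

Positive, Negative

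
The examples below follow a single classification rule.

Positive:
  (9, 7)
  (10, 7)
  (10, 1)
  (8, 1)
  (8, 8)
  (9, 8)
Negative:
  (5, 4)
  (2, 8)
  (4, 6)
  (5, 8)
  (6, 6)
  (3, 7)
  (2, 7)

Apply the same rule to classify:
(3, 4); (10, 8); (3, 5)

Negative, Positive, Negative

Every 'Positive' example satisfies: first ≥ 7. None of the 'Negative' examples do.
(3, 4): Negative (first 3). (10, 8): Positive (first 10). (3, 5): Negative (first 3).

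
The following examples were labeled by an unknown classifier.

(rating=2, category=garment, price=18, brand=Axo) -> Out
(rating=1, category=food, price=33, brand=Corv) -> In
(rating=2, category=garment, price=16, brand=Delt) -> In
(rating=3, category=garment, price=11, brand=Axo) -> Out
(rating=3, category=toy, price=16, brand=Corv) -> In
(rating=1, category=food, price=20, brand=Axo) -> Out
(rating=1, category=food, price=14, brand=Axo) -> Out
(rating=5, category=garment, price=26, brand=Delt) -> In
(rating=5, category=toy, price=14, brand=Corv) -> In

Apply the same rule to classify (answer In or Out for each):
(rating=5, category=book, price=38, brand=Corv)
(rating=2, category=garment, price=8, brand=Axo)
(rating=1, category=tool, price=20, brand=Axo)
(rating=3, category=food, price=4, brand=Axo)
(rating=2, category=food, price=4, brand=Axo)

In, Out, Out, Out, Out

Checking candidate rules against both groups, what survives is: brand is not Axo.
(rating=5, category=book, price=38, brand=Corv): brand is Corv, checks out → In. (rating=2, category=garment, price=8, brand=Axo): brand is Axo, doesn't qualify → Out. (rating=1, category=tool, price=20, brand=Axo): brand is Axo, doesn't qualify → Out. (rating=3, category=food, price=4, brand=Axo): brand is Axo, doesn't qualify → Out. (rating=2, category=food, price=4, brand=Axo): brand is Axo, doesn't qualify → Out.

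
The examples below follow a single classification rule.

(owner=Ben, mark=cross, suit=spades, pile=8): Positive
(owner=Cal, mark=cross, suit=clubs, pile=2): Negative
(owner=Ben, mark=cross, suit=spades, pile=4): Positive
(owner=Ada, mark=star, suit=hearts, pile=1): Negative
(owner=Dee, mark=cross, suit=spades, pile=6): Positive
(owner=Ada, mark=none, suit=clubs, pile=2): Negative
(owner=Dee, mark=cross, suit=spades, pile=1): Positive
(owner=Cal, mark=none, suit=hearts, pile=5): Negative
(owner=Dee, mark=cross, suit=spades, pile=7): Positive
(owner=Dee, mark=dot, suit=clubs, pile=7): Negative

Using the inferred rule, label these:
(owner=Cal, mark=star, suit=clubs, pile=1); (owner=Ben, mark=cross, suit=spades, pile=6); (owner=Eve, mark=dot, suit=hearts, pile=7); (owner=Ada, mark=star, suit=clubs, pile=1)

Negative, Positive, Negative, Negative

Rule: suit is spades. This holds for each 'Positive' example and fails for each 'Negative' one.
(owner=Cal, mark=star, suit=clubs, pile=1): suit is clubs, does not fit → Negative. (owner=Ben, mark=cross, suit=spades, pile=6): suit is spades, fits → Positive. (owner=Eve, mark=dot, suit=hearts, pile=7): suit is hearts, does not fit → Negative. (owner=Ada, mark=star, suit=clubs, pile=1): suit is clubs, does not fit → Negative.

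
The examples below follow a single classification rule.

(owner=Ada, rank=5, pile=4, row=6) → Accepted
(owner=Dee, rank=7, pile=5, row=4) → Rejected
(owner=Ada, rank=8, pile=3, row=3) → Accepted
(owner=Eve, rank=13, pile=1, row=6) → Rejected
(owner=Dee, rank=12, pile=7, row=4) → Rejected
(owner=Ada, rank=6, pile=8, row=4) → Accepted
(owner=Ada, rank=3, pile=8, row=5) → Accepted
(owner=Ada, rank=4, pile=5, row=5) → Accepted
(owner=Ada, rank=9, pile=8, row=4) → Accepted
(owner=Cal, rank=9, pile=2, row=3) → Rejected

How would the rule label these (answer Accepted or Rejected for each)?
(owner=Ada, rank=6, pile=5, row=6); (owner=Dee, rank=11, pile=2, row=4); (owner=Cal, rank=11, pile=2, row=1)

Checking candidate rules against both groups, what survives is: owner is Ada.
(owner=Ada, rank=6, pile=5, row=6) — owner is Ada, hence Accepted. (owner=Dee, rank=11, pile=2, row=4) — owner is Dee, hence Rejected. (owner=Cal, rank=11, pile=2, row=1) — owner is Cal, hence Rejected.

Accepted, Rejected, Rejected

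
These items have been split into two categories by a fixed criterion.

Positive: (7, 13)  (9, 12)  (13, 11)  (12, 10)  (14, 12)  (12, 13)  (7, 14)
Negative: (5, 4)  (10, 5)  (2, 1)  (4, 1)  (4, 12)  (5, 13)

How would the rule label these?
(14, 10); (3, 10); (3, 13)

Every 'Positive' example satisfies: sum ≥ 20. None of the 'Negative' examples do.
(14, 10): Positive (14+10 = 24). (3, 10): Negative (3+10 = 13). (3, 13): Negative (3+13 = 16).

Positive, Negative, Negative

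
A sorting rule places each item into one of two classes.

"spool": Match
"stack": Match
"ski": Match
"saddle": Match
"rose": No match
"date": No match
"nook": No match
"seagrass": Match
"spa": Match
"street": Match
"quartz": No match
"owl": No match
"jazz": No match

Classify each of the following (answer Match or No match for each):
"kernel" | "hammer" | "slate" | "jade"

No match, No match, Match, No match

Rule: starts with 's'. This holds for each 'Match' example and fails for each 'No match' one.
"kernel": starts with 'k', fails the rule → No match.
"hammer": starts with 'h', fails the rule → No match.
"slate": starts with 's', meets the rule → Match.
"jade": starts with 'j', fails the rule → No match.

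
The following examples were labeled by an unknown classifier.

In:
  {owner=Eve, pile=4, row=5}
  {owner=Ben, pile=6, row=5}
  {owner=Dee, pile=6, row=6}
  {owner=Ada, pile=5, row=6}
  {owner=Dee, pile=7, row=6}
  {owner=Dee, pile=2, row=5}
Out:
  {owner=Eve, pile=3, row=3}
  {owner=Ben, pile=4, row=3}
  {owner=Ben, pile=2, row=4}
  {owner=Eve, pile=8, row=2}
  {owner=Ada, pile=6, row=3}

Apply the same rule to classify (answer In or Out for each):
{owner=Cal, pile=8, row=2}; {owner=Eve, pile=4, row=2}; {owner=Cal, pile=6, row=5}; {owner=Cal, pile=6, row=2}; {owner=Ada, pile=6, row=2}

Out, Out, In, Out, Out

All 'In' examples share one property — row ≥ 5 — and every 'Out' example lacks it.
{owner=Cal, pile=8, row=2}: row = 2, fails this test → Out. {owner=Eve, pile=4, row=2}: row = 2, fails this test → Out. {owner=Cal, pile=6, row=5}: row = 5, qualifies → In. {owner=Cal, pile=6, row=2}: row = 2, fails this test → Out. {owner=Ada, pile=6, row=2}: row = 2, fails this test → Out.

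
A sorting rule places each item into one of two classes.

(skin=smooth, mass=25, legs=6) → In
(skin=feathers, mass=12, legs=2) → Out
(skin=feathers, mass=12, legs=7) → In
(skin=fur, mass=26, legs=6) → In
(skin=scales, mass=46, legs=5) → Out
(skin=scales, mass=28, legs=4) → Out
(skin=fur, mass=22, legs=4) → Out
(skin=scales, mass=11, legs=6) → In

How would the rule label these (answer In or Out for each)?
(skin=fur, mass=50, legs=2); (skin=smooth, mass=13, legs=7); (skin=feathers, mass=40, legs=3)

Out, In, Out

All 'In' examples share one property — legs ≥ 6 — and every 'Out' example lacks it.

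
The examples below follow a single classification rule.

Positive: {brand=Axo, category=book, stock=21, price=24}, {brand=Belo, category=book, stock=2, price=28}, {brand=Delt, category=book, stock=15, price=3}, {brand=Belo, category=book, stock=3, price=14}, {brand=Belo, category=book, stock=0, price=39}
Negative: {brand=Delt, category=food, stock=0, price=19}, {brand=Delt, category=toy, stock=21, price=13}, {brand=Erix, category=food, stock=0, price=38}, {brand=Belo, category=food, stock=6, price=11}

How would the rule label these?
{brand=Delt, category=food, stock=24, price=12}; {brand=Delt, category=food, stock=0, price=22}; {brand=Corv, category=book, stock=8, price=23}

Negative, Negative, Positive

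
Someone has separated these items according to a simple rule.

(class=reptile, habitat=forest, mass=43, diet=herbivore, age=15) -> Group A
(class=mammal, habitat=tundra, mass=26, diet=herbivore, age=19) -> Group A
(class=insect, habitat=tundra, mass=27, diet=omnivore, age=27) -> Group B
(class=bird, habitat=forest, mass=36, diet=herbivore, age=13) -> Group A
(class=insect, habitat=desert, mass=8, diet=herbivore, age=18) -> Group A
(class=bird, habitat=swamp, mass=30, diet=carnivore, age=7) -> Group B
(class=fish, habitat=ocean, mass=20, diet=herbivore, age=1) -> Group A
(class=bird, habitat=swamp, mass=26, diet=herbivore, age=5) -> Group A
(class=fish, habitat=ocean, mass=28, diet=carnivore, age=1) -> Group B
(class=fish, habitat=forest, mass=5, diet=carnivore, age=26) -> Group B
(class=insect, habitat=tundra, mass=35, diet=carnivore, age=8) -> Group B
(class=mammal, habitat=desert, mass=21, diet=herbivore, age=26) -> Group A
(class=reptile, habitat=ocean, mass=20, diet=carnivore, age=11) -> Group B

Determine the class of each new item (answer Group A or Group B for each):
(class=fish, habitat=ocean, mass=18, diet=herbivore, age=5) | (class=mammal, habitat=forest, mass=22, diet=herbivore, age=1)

Group A, Group A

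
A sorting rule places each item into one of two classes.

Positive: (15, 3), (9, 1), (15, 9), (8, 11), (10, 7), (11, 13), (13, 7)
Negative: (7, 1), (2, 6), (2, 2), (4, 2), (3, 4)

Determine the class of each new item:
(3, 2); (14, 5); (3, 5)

Negative, Positive, Negative

The distinguishing property — sum ≥ 10 — holds for all the 'Positive' cases and none of the 'Negative' cases.
(3, 2): Negative (3+2 = 5). (14, 5): Positive (14+5 = 19). (3, 5): Negative (3+5 = 8).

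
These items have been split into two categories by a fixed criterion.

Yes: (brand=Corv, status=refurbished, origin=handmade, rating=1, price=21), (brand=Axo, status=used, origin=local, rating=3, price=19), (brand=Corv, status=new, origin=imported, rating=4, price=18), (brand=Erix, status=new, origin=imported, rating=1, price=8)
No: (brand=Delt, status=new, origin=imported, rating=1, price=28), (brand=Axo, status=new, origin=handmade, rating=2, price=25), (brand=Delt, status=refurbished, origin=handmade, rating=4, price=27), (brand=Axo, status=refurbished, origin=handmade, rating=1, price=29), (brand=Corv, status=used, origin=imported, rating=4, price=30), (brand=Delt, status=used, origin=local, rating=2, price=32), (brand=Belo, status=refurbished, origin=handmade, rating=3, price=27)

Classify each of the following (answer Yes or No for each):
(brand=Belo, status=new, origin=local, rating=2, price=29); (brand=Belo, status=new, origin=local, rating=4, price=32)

All 'Yes' examples share one property — price ≤ 21 — and every 'No' example lacks it.

No, No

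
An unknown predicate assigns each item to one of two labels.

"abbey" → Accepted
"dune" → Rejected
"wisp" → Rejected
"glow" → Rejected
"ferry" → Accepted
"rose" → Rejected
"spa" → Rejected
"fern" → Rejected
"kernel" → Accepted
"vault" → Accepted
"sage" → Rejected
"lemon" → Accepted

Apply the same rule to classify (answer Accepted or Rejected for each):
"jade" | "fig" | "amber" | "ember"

Rejected, Rejected, Accepted, Accepted

The distinguishing property — length ≥ 5 — holds for all the 'Accepted' cases and none of the 'Rejected' cases.
"jade": Rejected (length 4). "fig": Rejected (length 3). "amber": Accepted (length 5). "ember": Accepted (length 5).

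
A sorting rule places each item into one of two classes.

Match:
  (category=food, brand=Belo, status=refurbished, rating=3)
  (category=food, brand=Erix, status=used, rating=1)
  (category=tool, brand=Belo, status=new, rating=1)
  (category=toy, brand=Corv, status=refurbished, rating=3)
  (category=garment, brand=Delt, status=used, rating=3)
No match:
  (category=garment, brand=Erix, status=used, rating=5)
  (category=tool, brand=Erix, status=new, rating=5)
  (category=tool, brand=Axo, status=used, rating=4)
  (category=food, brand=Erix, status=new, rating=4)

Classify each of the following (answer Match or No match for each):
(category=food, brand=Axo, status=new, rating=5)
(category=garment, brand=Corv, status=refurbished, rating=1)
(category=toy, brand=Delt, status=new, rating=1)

The rule appears to be: rating ≤ 3.
No match: (category=food, brand=Axo, status=new, rating=5), since rating = 5.
Match: (category=garment, brand=Corv, status=refurbished, rating=1), since rating = 1.
Match: (category=toy, brand=Delt, status=new, rating=1), since rating = 1.

No match, Match, Match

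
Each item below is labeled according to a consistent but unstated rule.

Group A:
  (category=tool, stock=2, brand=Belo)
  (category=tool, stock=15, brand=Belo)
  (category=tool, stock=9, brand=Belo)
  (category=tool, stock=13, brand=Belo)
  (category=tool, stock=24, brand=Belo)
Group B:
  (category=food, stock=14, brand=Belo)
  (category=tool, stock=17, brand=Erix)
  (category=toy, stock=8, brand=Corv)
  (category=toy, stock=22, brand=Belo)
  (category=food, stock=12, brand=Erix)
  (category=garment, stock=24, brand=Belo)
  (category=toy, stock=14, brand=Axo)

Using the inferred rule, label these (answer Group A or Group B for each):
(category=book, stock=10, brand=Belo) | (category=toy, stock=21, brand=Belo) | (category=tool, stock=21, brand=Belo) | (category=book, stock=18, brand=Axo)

Group B, Group B, Group A, Group B

The classifier is using: category is tool AND brand is Belo.
Group B: (category=book, stock=10, brand=Belo), since category is book, brand is Belo.
Group B: (category=toy, stock=21, brand=Belo), since category is toy, brand is Belo.
Group A: (category=tool, stock=21, brand=Belo), since category is tool, brand is Belo.
Group B: (category=book, stock=18, brand=Axo), since category is book, brand is Axo.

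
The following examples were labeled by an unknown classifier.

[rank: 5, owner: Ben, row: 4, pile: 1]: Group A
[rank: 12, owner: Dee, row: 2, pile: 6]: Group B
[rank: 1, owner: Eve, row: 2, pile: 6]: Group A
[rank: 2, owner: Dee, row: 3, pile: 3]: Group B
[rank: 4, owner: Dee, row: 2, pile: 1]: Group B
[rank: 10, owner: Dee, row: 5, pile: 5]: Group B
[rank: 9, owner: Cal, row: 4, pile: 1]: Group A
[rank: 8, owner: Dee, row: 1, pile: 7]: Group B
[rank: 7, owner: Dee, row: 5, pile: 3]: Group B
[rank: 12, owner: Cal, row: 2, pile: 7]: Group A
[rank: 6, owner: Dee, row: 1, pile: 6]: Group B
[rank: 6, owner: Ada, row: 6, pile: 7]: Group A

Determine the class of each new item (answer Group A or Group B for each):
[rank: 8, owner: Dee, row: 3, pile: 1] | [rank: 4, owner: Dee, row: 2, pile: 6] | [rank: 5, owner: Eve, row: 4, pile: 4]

Group B, Group B, Group A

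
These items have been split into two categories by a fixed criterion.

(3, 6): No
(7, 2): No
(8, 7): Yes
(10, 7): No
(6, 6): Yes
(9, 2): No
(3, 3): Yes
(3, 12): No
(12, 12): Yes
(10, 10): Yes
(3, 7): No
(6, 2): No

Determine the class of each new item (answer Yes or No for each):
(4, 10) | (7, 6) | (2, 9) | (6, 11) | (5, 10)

No, Yes, No, No, No

Every 'Yes' example satisfies: |first − second| ≤ 1. None of the 'No' examples do.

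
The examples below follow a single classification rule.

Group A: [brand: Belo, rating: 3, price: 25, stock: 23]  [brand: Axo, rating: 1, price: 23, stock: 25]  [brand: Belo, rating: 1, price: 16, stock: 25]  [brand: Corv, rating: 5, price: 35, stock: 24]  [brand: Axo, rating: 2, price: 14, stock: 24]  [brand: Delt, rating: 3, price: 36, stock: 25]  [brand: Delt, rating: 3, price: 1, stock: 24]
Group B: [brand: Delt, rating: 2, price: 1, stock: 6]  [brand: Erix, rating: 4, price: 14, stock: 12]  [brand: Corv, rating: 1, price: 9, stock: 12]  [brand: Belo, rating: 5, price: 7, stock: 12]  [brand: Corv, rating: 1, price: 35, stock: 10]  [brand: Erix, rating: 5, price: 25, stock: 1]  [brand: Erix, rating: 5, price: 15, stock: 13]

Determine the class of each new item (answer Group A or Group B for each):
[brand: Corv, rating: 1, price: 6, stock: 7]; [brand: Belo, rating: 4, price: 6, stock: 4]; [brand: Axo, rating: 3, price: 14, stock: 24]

Group B, Group B, Group A

The simplest hypothesis consistent with all the labels is: stock ≥ 23.
[brand: Corv, rating: 1, price: 6, stock: 7]: stock = 7 — does not satisfy this, so Group B.
[brand: Belo, rating: 4, price: 6, stock: 4]: stock = 4 — does not satisfy this, so Group B.
[brand: Axo, rating: 3, price: 14, stock: 24]: stock = 24 — satisfies this, so Group A.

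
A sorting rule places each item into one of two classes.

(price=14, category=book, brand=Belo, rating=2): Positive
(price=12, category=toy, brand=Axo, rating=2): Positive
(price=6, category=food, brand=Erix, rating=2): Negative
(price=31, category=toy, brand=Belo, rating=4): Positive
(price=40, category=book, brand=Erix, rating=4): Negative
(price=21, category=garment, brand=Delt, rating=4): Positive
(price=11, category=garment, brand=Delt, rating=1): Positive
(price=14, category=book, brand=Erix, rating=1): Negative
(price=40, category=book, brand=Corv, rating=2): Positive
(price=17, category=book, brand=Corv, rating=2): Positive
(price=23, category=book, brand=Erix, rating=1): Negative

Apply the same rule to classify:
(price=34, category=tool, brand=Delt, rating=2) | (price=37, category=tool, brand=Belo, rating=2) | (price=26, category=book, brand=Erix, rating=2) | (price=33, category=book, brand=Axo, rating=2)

Positive, Positive, Negative, Positive

One predicate separates the groups cleanly: brand is not Erix.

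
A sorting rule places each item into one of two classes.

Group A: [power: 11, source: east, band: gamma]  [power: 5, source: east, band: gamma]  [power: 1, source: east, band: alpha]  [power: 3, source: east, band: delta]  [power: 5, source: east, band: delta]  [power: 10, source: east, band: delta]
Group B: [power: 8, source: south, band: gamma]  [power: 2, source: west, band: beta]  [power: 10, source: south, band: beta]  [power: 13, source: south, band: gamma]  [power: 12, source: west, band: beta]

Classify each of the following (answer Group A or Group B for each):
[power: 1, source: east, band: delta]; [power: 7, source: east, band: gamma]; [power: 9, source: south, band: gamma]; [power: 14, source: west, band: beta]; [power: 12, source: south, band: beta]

Group A, Group A, Group B, Group B, Group B

'Group A' ⟺ source is east.
[power: 1, source: east, band: delta] → source is east → Group A. [power: 7, source: east, band: gamma] → source is east → Group A. [power: 9, source: south, band: gamma] → source is south → Group B. [power: 14, source: west, band: beta] → source is west → Group B. [power: 12, source: south, band: beta] → source is south → Group B.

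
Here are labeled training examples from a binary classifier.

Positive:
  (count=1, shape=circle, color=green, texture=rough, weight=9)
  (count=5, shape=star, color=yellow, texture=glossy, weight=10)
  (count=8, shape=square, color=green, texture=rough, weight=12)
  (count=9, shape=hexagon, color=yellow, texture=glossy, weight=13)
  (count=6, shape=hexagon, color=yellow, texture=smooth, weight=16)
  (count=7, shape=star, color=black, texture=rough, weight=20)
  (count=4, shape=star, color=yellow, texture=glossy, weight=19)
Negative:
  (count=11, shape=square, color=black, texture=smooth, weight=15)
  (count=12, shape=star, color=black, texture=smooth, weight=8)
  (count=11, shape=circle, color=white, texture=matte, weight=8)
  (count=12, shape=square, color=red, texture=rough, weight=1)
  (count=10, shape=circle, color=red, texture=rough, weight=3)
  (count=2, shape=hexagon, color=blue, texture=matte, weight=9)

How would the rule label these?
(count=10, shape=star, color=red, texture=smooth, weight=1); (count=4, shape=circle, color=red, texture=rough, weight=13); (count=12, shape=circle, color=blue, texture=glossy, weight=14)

'Positive' ⟺ count ≠ 2 AND count ≤ 9.
(count=10, shape=star, color=red, texture=smooth, weight=1): count = 10, fails the rule → Negative. (count=4, shape=circle, color=red, texture=rough, weight=13): count = 4, fits → Positive. (count=12, shape=circle, color=blue, texture=glossy, weight=14): count = 12, fails the rule → Negative.

Negative, Positive, Negative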